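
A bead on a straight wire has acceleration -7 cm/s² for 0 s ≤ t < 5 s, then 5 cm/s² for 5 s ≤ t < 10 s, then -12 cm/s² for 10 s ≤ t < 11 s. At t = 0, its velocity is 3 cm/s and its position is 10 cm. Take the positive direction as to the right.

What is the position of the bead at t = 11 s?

-173 cm

On each constant-a segment, Δv = aΔt and Δx = v₀Δt + ½aΔt²; chain segment to segment.
0–5 s: v starts 3 cm/s; Δx = 3·5 + ½·-7·5² = -72.5 cm; v ends -32 cm/s.
5–10 s: v starts -32 cm/s; Δx = -32·5 + ½·5·5² = -97.5 cm; v ends -7 cm/s.
10–11 s: v starts -7 cm/s; Δx = -7·1 + ½·-12·1² = -13 cm; v ends -19 cm/s.
x(11) = 10 + Σ Δx = -173 cm.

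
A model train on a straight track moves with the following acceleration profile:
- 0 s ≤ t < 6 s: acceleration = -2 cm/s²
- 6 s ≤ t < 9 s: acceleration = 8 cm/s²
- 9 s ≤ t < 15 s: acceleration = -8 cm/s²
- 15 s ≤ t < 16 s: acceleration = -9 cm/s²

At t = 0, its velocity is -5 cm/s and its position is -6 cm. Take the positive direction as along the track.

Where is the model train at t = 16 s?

On each constant-a segment, Δv = aΔt and Δx = v₀Δt + ½aΔt²; chain segment to segment.
0–6 s: v starts -5 cm/s; Δx = -5·6 + ½·-2·6² = -66 cm; v ends -17 cm/s.
6–9 s: v starts -17 cm/s; Δx = -17·3 + ½·8·3² = -15 cm; v ends 7 cm/s.
9–15 s: v starts 7 cm/s; Δx = 7·6 + ½·-8·6² = -102 cm; v ends -41 cm/s.
15–16 s: v starts -41 cm/s; Δx = -41·1 + ½·-9·1² = -45.5 cm; v ends -50 cm/s.
x(16) = -6 + Σ Δx = -234.5 cm.

-234.5 cm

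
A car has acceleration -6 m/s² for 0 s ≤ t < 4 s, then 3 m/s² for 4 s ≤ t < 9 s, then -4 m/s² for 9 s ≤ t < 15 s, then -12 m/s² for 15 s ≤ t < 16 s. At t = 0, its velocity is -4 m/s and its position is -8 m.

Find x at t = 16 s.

-367.5 m

On each constant-a segment, Δv = aΔt and Δx = v₀Δt + ½aΔt²; chain segment to segment.
0–4 s: v starts -4 m/s; Δx = -4·4 + ½·-6·4² = -64 m; v ends -28 m/s.
4–9 s: v starts -28 m/s; Δx = -28·5 + ½·3·5² = -102.5 m; v ends -13 m/s.
9–15 s: v starts -13 m/s; Δx = -13·6 + ½·-4·6² = -150 m; v ends -37 m/s.
15–16 s: v starts -37 m/s; Δx = -37·1 + ½·-12·1² = -43 m; v ends -49 m/s.
x(16) = -8 + Σ Δx = -367.5 m.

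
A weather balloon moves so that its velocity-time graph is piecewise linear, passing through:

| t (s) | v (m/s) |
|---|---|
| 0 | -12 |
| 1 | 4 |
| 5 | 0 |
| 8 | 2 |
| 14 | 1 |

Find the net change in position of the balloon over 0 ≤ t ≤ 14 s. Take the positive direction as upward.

16 m

Displacement is the signed area under the v-t curve.
0–1 s: ½(-12 + 4)(1) = -4 m
1–5 s: ½(4 + 0)(4) = 8 m
5–8 s: ½(0 + 2)(3) = 3 m
8–14 s: ½(2 + 1)(6) = 9 m
Net displacement = 16 m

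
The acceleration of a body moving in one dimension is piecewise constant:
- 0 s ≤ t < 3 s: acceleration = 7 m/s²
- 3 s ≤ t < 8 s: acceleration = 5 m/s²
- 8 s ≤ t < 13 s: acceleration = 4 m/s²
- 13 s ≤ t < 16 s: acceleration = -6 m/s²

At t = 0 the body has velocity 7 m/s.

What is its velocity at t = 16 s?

55 m/s

Δv equals the area under the a-t graph; then v = v₀ + Δv.
0–3 s: 7 × 3 = 21 m/s
3–8 s: 5 × 5 = 25 m/s
8–13 s: 4 × 5 = 20 m/s
13–16 s: -6 × 3 = -18 m/s
Δv = 48 m/s, so v(16) = 7 + (48) = 55 m/s.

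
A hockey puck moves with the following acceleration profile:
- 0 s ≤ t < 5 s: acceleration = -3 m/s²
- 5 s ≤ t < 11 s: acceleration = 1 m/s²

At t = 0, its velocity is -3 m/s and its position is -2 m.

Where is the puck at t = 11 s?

-144.5 m

On each constant-a segment, Δv = aΔt and Δx = v₀Δt + ½aΔt²; chain segment to segment.
0–5 s: v starts -3 m/s; Δx = -3·5 + ½·-3·5² = -52.5 m; v ends -18 m/s.
5–11 s: v starts -18 m/s; Δx = -18·6 + ½·1·6² = -90 m; v ends -12 m/s.
x(11) = -2 + Σ Δx = -144.5 m.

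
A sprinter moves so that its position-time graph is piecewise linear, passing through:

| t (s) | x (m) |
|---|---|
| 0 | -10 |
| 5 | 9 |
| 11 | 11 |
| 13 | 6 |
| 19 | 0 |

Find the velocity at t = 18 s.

Velocity is the slope of the x-t graph on 13–19 s: (0 − 6)/(19 − 13) = -1 m/s.

-1 m/s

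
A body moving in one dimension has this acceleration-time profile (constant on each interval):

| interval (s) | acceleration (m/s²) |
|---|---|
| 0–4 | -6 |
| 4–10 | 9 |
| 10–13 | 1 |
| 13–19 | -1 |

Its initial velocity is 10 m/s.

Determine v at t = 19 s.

37 m/s

Δv equals the area under the a-t graph; then v = v₀ + Δv.
0–4 s: -6 × 4 = -24 m/s
4–10 s: 9 × 6 = 54 m/s
10–13 s: 1 × 3 = 3 m/s
13–19 s: -1 × 6 = -6 m/s
Δv = 27 m/s, so v(19) = 10 + (27) = 37 m/s.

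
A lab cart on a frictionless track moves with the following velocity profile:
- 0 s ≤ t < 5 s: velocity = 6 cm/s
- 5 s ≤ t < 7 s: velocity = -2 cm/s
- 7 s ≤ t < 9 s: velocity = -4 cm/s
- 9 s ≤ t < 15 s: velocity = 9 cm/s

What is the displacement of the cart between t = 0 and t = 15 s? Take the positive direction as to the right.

Displacement is the signed area under the v-t curve.
0–5 s: 6 × 5 = 30 cm
5–7 s: -2 × 2 = -4 cm
7–9 s: -4 × 2 = -8 cm
9–15 s: 9 × 6 = 54 cm
Net displacement = 72 cm

72 cm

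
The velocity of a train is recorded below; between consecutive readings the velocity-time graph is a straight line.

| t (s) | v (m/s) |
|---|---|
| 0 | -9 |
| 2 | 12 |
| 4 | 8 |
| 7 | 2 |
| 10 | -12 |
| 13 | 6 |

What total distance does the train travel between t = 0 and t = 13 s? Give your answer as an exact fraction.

Distance (not displacement) is the total path length: add the absolute areas under v-t.
0–2 s: v = 0 at t = 6/7 s; triangle areas 27/7 + 48/7 = 75/7 m
2–4 s: |½(12 + 8)(2)| = 20 m
4–7 s: |½(8 + 2)(3)| = 15 m
7–10 s: v = 0 at t = 52/7 s; triangle areas 3/7 + 108/7 = 111/7 m
10–13 s: v = 0 at t = 12 s; triangle areas 12 + 3 = 15 m
Total distance = 536/7 m

536/7 m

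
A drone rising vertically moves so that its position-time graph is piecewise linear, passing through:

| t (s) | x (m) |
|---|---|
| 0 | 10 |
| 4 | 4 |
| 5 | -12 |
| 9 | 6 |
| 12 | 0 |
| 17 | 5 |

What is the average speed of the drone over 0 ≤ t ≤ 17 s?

Average speed = (total path length)/(elapsed time); on a piecewise-linear x-t graph the path length is Σ|Δx|.
0–4 s: |Δx| = |4 − 10| = 6 m
4–5 s: |Δx| = |-12 − 4| = 16 m
5–9 s: |Δx| = |6 − -12| = 18 m
9–12 s: |Δx| = |0 − 6| = 6 m
12–17 s: |Δx| = |5 − 0| = 5 m
Total path = 51 m; average speed = 51/17 = 3 m/s.

3 m/s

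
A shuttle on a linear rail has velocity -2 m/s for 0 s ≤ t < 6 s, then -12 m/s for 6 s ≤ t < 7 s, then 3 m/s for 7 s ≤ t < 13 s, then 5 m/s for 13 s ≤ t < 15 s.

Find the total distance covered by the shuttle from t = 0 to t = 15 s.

Total distance travelled is ∫|v| dt — sum the magnitudes of each area piece.
0–6 s: |-2| × 6 = 12 m
6–7 s: |-12| × 1 = 12 m
7–13 s: |3| × 6 = 18 m
13–15 s: |5| × 2 = 10 m
Total distance = 52 m

52 m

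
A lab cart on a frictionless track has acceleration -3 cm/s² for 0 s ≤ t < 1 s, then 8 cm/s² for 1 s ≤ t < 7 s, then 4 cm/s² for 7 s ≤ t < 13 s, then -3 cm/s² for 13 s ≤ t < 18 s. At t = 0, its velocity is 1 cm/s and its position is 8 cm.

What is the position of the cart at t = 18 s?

800 cm

On each constant-a segment, Δv = aΔt and Δx = v₀Δt + ½aΔt²; chain segment to segment.
0–1 s: v starts 1 cm/s; Δx = 1·1 + ½·-3·1² = -0.5 cm; v ends -2 cm/s.
1–7 s: v starts -2 cm/s; Δx = -2·6 + ½·8·6² = 132 cm; v ends 46 cm/s.
7–13 s: v starts 46 cm/s; Δx = 46·6 + ½·4·6² = 348 cm; v ends 70 cm/s.
13–18 s: v starts 70 cm/s; Δx = 70·5 + ½·-3·5² = 312.5 cm; v ends 55 cm/s.
x(18) = 8 + Σ Δx = 800 cm.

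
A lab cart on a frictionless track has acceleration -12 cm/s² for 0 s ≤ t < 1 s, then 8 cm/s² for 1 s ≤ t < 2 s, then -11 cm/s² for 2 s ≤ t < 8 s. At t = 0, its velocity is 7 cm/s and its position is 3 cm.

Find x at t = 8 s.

-177 cm

On each constant-a segment, Δv = aΔt and Δx = v₀Δt + ½aΔt²; chain segment to segment.
0–1 s: v starts 7 cm/s; Δx = 7·1 + ½·-12·1² = 1 cm; v ends -5 cm/s.
1–2 s: v starts -5 cm/s; Δx = -5·1 + ½·8·1² = -1 cm; v ends 3 cm/s.
2–8 s: v starts 3 cm/s; Δx = 3·6 + ½·-11·6² = -180 cm; v ends -63 cm/s.
x(8) = 3 + Σ Δx = -177 cm.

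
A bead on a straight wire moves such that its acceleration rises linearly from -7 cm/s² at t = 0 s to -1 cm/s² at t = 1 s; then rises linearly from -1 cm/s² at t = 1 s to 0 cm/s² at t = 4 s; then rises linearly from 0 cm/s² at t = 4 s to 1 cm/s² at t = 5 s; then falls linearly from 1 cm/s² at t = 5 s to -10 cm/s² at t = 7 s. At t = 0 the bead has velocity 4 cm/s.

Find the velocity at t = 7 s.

Δv equals the area under the a-t graph; then v = v₀ + Δv.
0–1 s: ½(-7 + -1)(1) = -4 cm/s
1–4 s: ½(-1 + 0)(3) = -1.5 cm/s
4–5 s: ½(0 + 1)(1) = 0.5 cm/s
5–7 s: ½(1 + -10)(2) = -9 cm/s
Δv = -14 cm/s, so v(7) = 4 + (-14) = -10 cm/s.

-10 cm/s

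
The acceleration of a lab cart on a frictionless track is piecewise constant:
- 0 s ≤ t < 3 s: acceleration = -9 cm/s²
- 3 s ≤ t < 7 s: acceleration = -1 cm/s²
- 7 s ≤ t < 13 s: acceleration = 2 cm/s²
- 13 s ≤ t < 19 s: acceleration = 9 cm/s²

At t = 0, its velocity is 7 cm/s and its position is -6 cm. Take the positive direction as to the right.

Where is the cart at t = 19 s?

-131.5 cm

On each constant-a segment, Δv = aΔt and Δx = v₀Δt + ½aΔt²; chain segment to segment.
0–3 s: v starts 7 cm/s; Δx = 7·3 + ½·-9·3² = -19.5 cm; v ends -20 cm/s.
3–7 s: v starts -20 cm/s; Δx = -20·4 + ½·-1·4² = -88 cm; v ends -24 cm/s.
7–13 s: v starts -24 cm/s; Δx = -24·6 + ½·2·6² = -108 cm; v ends -12 cm/s.
13–19 s: v starts -12 cm/s; Δx = -12·6 + ½·9·6² = 90 cm; v ends 42 cm/s.
x(19) = -6 + Σ Δx = -131.5 cm.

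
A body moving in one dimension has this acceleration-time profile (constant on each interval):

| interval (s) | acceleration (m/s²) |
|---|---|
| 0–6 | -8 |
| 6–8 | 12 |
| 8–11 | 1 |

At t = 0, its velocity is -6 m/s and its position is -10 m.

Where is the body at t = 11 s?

On each constant-a segment, Δv = aΔt and Δx = v₀Δt + ½aΔt²; chain segment to segment.
0–6 s: v starts -6 m/s; Δx = -6·6 + ½·-8·6² = -180 m; v ends -54 m/s.
6–8 s: v starts -54 m/s; Δx = -54·2 + ½·12·2² = -84 m; v ends -30 m/s.
8–11 s: v starts -30 m/s; Δx = -30·3 + ½·1·3² = -85.5 m; v ends -27 m/s.
x(11) = -10 + Σ Δx = -359.5 m.

-359.5 m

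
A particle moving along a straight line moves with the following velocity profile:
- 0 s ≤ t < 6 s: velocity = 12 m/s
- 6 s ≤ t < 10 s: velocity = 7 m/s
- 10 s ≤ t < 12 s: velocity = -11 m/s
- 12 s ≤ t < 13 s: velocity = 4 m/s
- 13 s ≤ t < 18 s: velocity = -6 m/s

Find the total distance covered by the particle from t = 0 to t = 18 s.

Distance (not displacement) is the total path length: add the absolute areas under v-t.
0–6 s: |12| × 6 = 72 m
6–10 s: |7| × 4 = 28 m
10–12 s: |-11| × 2 = 22 m
12–13 s: |4| × 1 = 4 m
13–18 s: |-6| × 5 = 30 m
Total distance = 156 m

156 m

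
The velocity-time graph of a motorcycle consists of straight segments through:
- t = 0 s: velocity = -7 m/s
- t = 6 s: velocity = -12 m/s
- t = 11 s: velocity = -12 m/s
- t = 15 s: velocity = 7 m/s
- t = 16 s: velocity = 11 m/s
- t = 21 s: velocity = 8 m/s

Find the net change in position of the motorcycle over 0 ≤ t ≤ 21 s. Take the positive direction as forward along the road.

Net displacement equals the area under the velocity-time graph (areas below the axis count negative).
0–6 s: ½(-7 + -12)(6) = -57 m
6–11 s: -12 × 5 = -60 m
11–15 s: ½(-12 + 7)(4) = -10 m
15–16 s: ½(7 + 11)(1) = 9 m
16–21 s: ½(11 + 8)(5) = 47.5 m
Net displacement = -70.5 m

-70.5 m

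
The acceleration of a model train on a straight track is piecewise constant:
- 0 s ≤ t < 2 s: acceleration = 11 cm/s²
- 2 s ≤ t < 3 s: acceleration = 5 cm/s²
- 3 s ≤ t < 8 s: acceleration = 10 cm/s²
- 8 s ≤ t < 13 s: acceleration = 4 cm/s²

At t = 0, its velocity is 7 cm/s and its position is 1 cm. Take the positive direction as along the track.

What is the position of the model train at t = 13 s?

833.5 cm

On each constant-a segment, Δv = aΔt and Δx = v₀Δt + ½aΔt²; chain segment to segment.
0–2 s: v starts 7 cm/s; Δx = 7·2 + ½·11·2² = 36 cm; v ends 29 cm/s.
2–3 s: v starts 29 cm/s; Δx = 29·1 + ½·5·1² = 31.5 cm; v ends 34 cm/s.
3–8 s: v starts 34 cm/s; Δx = 34·5 + ½·10·5² = 295 cm; v ends 84 cm/s.
8–13 s: v starts 84 cm/s; Δx = 84·5 + ½·4·5² = 470 cm; v ends 104 cm/s.
x(13) = 1 + Σ Δx = 833.5 cm.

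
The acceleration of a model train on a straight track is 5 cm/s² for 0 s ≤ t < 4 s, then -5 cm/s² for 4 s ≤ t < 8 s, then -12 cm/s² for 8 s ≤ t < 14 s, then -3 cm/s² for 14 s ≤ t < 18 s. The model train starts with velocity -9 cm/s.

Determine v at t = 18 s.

-93 cm/s

Δv equals the area under the a-t graph; then v = v₀ + Δv.
0–4 s: 5 × 4 = 20 cm/s
4–8 s: -5 × 4 = -20 cm/s
8–14 s: -12 × 6 = -72 cm/s
14–18 s: -3 × 4 = -12 cm/s
Δv = -84 cm/s, so v(18) = -9 + (-84) = -93 cm/s.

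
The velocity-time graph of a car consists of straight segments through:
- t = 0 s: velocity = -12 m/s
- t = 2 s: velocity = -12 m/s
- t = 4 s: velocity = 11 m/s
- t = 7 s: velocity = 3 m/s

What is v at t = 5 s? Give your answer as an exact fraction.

On 4–7 s the graph is linear from 11 to 3 m/s: v(5) = 11 + (3 − 11)·(5 − 4)/(7 − 4) = 25/3 m/s.

25/3 m/s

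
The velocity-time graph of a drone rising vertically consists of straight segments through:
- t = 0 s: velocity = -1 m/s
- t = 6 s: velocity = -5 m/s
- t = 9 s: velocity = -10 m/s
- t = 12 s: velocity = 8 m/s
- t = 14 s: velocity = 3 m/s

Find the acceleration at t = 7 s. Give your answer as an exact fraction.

-5/3 m/s²

Acceleration is the slope of the v-t graph on 6–9 s: (-10 − -5)/(9 − 6) = -5/3 m/s².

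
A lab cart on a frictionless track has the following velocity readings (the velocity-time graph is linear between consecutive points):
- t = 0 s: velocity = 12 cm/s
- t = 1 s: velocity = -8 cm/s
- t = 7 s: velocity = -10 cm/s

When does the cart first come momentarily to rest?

v changes sign on 0–1 s (from 12 to -8); the graph is linear there, so v = 0 at t = 0 + (-12)·(1 − 0)/(-8 − 12) = 0.6 s.

t = 0.6 s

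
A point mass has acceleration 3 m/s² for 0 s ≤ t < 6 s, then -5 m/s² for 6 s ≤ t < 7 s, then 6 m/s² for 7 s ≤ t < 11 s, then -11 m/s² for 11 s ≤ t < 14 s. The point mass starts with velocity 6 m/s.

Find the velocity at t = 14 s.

Δv equals the area under the a-t graph; then v = v₀ + Δv.
0–6 s: 3 × 6 = 18 m/s
6–7 s: -5 × 1 = -5 m/s
7–11 s: 6 × 4 = 24 m/s
11–14 s: -11 × 3 = -33 m/s
Δv = 4 m/s, so v(14) = 6 + (4) = 10 m/s.

10 m/s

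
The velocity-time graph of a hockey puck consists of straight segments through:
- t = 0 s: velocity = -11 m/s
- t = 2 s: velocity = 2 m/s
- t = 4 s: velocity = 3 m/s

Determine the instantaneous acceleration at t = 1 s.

6.5 m/s²

Acceleration is the slope of the v-t graph on 0–2 s: (2 − -11)/(2 − 0) = 6.5 m/s².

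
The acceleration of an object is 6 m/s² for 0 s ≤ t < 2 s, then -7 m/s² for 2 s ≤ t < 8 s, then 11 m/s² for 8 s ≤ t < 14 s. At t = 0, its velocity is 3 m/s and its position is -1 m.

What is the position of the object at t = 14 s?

17 m

On each constant-a segment, Δv = aΔt and Δx = v₀Δt + ½aΔt²; chain segment to segment.
0–2 s: v starts 3 m/s; Δx = 3·2 + ½·6·2² = 18 m; v ends 15 m/s.
2–8 s: v starts 15 m/s; Δx = 15·6 + ½·-7·6² = -36 m; v ends -27 m/s.
8–14 s: v starts -27 m/s; Δx = -27·6 + ½·11·6² = 36 m; v ends 39 m/s.
x(14) = -1 + Σ Δx = 17 m.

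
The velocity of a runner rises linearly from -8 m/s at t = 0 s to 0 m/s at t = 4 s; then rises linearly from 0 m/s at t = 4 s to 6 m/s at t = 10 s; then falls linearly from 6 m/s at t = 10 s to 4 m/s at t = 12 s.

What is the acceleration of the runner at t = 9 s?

Acceleration is the slope of the v-t graph on 4–10 s: (6 − 0)/(10 − 4) = 1 m/s².

1 m/s²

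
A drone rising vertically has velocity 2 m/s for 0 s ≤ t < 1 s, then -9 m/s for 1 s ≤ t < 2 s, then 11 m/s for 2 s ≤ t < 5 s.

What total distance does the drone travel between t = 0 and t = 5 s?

44 m

Distance (not displacement) is the total path length: add the absolute areas under v-t.
0–1 s: |2| × 1 = 2 m
1–2 s: |-9| × 1 = 9 m
2–5 s: |11| × 3 = 33 m
Total distance = 44 m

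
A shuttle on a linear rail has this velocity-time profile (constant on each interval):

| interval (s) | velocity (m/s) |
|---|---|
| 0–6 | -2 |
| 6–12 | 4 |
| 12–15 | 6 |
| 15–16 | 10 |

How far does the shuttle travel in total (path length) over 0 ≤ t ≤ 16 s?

64 m

Distance (not displacement) is the total path length: add the absolute areas under v-t.
0–6 s: |-2| × 6 = 12 m
6–12 s: |4| × 6 = 24 m
12–15 s: |6| × 3 = 18 m
15–16 s: |10| × 1 = 10 m
Total distance = 64 m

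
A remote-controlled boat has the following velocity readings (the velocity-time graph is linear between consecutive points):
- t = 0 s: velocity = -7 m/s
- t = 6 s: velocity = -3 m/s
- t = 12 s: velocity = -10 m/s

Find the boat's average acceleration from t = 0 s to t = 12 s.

Average acceleration = Δv/Δt = (-10 − -7)/(12 − 0) = -0.25 m/s².

-0.25 m/s²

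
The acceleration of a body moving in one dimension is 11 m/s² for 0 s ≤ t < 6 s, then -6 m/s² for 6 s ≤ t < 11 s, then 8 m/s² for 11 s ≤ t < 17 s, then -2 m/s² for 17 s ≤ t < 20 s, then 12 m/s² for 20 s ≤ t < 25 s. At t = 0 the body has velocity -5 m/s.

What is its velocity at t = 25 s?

133 m/s

Δv equals the area under the a-t graph; then v = v₀ + Δv.
0–6 s: 11 × 6 = 66 m/s
6–11 s: -6 × 5 = -30 m/s
11–17 s: 8 × 6 = 48 m/s
17–20 s: -2 × 3 = -6 m/s
20–25 s: 12 × 5 = 60 m/s
Δv = 138 m/s, so v(25) = -5 + (138) = 133 m/s.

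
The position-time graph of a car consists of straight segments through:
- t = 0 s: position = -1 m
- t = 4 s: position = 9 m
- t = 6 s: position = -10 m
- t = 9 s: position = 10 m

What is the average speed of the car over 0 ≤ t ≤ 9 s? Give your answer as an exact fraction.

Average speed = (total path length)/(elapsed time); on a piecewise-linear x-t graph the path length is Σ|Δx|.
0–4 s: |Δx| = |9 − -1| = 10 m
4–6 s: |Δx| = |-10 − 9| = 19 m
6–9 s: |Δx| = |10 − -10| = 20 m
Total path = 49 m; average speed = 49/9 = 49/9 m/s.

49/9 m/s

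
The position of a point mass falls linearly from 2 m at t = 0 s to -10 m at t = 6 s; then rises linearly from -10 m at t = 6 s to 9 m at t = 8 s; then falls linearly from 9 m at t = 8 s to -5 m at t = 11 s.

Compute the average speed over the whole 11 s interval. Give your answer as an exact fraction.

45/11 m/s

Average speed = (total path length)/(elapsed time); on a piecewise-linear x-t graph the path length is Σ|Δx|.
0–6 s: |Δx| = |-10 − 2| = 12 m
6–8 s: |Δx| = |9 − -10| = 19 m
8–11 s: |Δx| = |-5 − 9| = 14 m
Total path = 45 m; average speed = 45/11 = 45/11 m/s.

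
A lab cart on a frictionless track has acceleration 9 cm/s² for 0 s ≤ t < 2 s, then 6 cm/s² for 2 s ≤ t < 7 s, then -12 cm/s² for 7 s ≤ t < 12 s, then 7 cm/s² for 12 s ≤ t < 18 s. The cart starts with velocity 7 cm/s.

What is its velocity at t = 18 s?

37 cm/s

Δv equals the area under the a-t graph; then v = v₀ + Δv.
0–2 s: 9 × 2 = 18 cm/s
2–7 s: 6 × 5 = 30 cm/s
7–12 s: -12 × 5 = -60 cm/s
12–18 s: 7 × 6 = 42 cm/s
Δv = 30 cm/s, so v(18) = 7 + (30) = 37 cm/s.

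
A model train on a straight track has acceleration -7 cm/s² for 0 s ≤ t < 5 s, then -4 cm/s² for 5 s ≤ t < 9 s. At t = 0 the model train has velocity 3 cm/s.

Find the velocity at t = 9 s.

-48 cm/s

Δv equals the area under the a-t graph; then v = v₀ + Δv.
0–5 s: -7 × 5 = -35 cm/s
5–9 s: -4 × 4 = -16 cm/s
Δv = -51 cm/s, so v(9) = 3 + (-51) = -48 cm/s.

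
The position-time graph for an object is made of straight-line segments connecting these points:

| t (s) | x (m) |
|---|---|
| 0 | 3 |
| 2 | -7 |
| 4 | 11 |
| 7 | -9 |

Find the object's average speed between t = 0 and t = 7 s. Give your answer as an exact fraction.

48/7 m/s

Average speed = (total path length)/(elapsed time); on a piecewise-linear x-t graph the path length is Σ|Δx|.
0–2 s: |Δx| = |-7 − 3| = 10 m
2–4 s: |Δx| = |11 − -7| = 18 m
4–7 s: |Δx| = |-9 − 11| = 20 m
Total path = 48 m; average speed = 48/7 = 48/7 m/s.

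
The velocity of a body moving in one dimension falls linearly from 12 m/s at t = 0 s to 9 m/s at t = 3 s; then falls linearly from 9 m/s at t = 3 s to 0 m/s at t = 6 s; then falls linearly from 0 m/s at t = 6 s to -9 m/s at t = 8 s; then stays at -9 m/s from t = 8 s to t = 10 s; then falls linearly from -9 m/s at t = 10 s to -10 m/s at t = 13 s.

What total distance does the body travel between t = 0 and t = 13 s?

100.5 m

Distance (not displacement) is the total path length: add the absolute areas under v-t.
0–3 s: |½(12 + 9)(3)| = 31.5 m
3–6 s: |½(9 + 0)(3)| = 13.5 m
6–8 s: |½(0 + -9)(2)| = 9 m
8–10 s: |-9| × 2 = 18 m
10–13 s: |½(-9 + -10)(3)| = 28.5 m
Total distance = 100.5 m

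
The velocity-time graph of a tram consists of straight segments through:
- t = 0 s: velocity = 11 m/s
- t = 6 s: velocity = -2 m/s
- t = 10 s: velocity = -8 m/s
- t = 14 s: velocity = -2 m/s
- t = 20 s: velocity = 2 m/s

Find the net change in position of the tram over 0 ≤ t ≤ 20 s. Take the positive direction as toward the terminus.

Net displacement equals the area under the velocity-time graph (areas below the axis count negative).
0–6 s: ½(11 + -2)(6) = 27 m
6–10 s: ½(-2 + -8)(4) = -20 m
10–14 s: ½(-8 + -2)(4) = -20 m
14–20 s: ½(-2 + 2)(6) = 0 m
Net displacement = -13 m

-13 m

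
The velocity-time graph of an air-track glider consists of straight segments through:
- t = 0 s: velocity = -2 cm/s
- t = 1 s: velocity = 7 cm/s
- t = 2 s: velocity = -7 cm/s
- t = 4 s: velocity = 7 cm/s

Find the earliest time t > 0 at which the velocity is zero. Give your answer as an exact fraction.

t = 2/9 s

v changes sign on 0–1 s (from -2 to 7); the graph is linear there, so v = 0 at t = 0 + (2)·(1 − 0)/(7 − -2) = 2/9 s.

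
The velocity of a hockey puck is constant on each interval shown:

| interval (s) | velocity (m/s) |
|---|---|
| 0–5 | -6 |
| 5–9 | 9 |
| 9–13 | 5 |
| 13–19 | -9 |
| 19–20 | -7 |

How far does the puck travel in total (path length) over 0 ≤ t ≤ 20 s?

147 m

Total distance travelled is ∫|v| dt — sum the magnitudes of each area piece.
0–5 s: |-6| × 5 = 30 m
5–9 s: |9| × 4 = 36 m
9–13 s: |5| × 4 = 20 m
13–19 s: |-9| × 6 = 54 m
19–20 s: |-7| × 1 = 7 m
Total distance = 147 m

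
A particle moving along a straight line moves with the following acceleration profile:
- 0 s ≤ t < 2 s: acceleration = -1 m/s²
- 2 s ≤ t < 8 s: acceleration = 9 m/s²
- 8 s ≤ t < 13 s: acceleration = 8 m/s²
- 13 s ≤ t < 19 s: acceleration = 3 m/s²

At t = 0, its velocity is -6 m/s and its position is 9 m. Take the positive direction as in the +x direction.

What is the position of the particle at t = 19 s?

1009 m

On each constant-a segment, Δv = aΔt and Δx = v₀Δt + ½aΔt²; chain segment to segment.
0–2 s: v starts -6 m/s; Δx = -6·2 + ½·-1·2² = -14 m; v ends -8 m/s.
2–8 s: v starts -8 m/s; Δx = -8·6 + ½·9·6² = 114 m; v ends 46 m/s.
8–13 s: v starts 46 m/s; Δx = 46·5 + ½·8·5² = 330 m; v ends 86 m/s.
13–19 s: v starts 86 m/s; Δx = 86·6 + ½·3·6² = 570 m; v ends 104 m/s.
x(19) = 9 + Σ Δx = 1009 m.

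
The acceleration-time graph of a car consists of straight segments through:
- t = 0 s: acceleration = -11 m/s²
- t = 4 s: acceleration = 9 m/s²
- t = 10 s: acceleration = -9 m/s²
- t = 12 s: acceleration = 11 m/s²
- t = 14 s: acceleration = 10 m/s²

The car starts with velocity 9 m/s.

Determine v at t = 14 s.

Δv equals the area under the a-t graph; then v = v₀ + Δv.
0–4 s: ½(-11 + 9)(4) = -4 m/s
4–10 s: ½(9 + -9)(6) = 0 m/s
10–12 s: ½(-9 + 11)(2) = 2 m/s
12–14 s: ½(11 + 10)(2) = 21 m/s
Δv = 19 m/s, so v(14) = 9 + (19) = 28 m/s.

28 m/s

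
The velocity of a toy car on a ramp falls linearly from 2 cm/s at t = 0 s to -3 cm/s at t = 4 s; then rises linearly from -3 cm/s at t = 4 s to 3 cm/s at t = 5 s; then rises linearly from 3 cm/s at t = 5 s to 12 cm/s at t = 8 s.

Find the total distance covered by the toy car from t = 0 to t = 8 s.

29.2 cm

Distance (not displacement) is the total path length: add the absolute areas under v-t.
0–4 s: v = 0 at t = 1.6 s; triangle areas 1.6 + 3.6 = 5.2 cm
4–5 s: v = 0 at t = 4.5 s; triangle areas 0.75 + 0.75 = 1.5 cm
5–8 s: |½(3 + 12)(3)| = 22.5 cm
Total distance = 29.2 cm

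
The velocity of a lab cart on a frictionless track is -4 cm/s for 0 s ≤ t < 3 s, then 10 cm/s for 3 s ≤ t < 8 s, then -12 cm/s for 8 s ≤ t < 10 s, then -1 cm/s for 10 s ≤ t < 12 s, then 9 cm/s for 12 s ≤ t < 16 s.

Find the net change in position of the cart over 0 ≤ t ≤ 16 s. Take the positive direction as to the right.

48 cm

Net displacement equals the area under the velocity-time graph (areas below the axis count negative).
0–3 s: -4 × 3 = -12 cm
3–8 s: 10 × 5 = 50 cm
8–10 s: -12 × 2 = -24 cm
10–12 s: -1 × 2 = -2 cm
12–16 s: 9 × 4 = 36 cm
Net displacement = 48 cm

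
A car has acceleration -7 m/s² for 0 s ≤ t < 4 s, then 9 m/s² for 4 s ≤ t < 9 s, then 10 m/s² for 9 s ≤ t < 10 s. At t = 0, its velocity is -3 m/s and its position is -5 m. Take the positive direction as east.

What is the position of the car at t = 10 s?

-96.5 m

On each constant-a segment, Δv = aΔt and Δx = v₀Δt + ½aΔt²; chain segment to segment.
0–4 s: v starts -3 m/s; Δx = -3·4 + ½·-7·4² = -68 m; v ends -31 m/s.
4–9 s: v starts -31 m/s; Δx = -31·5 + ½·9·5² = -42.5 m; v ends 14 m/s.
9–10 s: v starts 14 m/s; Δx = 14·1 + ½·10·1² = 19 m; v ends 24 m/s.
x(10) = -5 + Σ Δx = -96.5 m.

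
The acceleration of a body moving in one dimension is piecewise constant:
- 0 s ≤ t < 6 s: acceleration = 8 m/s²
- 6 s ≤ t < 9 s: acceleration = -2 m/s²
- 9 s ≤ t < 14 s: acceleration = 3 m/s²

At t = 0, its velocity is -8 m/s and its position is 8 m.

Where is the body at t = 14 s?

422.5 m

On each constant-a segment, Δv = aΔt and Δx = v₀Δt + ½aΔt²; chain segment to segment.
0–6 s: v starts -8 m/s; Δx = -8·6 + ½·8·6² = 96 m; v ends 40 m/s.
6–9 s: v starts 40 m/s; Δx = 40·3 + ½·-2·3² = 111 m; v ends 34 m/s.
9–14 s: v starts 34 m/s; Δx = 34·5 + ½·3·5² = 207.5 m; v ends 49 m/s.
x(14) = 8 + Σ Δx = 422.5 m.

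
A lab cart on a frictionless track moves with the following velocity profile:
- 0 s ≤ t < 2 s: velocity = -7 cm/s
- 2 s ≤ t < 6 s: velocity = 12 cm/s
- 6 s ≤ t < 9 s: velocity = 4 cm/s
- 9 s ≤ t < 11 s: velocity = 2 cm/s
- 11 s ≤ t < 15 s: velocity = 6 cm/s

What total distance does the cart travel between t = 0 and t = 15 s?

102 cm

Total distance travelled is ∫|v| dt — sum the magnitudes of each area piece.
0–2 s: |-7| × 2 = 14 cm
2–6 s: |12| × 4 = 48 cm
6–9 s: |4| × 3 = 12 cm
9–11 s: |2| × 2 = 4 cm
11–15 s: |6| × 4 = 24 cm
Total distance = 102 cm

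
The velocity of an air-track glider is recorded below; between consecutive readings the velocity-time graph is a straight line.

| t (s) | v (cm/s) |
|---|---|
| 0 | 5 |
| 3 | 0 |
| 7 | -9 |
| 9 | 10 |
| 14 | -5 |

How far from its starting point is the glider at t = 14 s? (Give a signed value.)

3 cm

Displacement is the signed area under the v-t curve.
0–3 s: ½(5 + 0)(3) = 7.5 cm
3–7 s: ½(0 + -9)(4) = -18 cm
7–9 s: ½(-9 + 10)(2) = 1 cm
9–14 s: ½(10 + -5)(5) = 12.5 cm
Net displacement = 3 cm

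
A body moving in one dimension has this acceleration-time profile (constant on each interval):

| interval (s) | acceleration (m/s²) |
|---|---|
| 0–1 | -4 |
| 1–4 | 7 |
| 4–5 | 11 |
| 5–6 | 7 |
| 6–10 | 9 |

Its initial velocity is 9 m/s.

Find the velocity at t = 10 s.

Δv equals the area under the a-t graph; then v = v₀ + Δv.
0–1 s: -4 × 1 = -4 m/s
1–4 s: 7 × 3 = 21 m/s
4–5 s: 11 × 1 = 11 m/s
5–6 s: 7 × 1 = 7 m/s
6–10 s: 9 × 4 = 36 m/s
Δv = 71 m/s, so v(10) = 9 + (71) = 80 m/s.

80 m/s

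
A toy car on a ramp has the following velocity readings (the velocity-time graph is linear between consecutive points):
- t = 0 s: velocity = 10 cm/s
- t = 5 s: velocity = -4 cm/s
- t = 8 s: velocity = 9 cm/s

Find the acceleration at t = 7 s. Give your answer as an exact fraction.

13/3 cm/s²

Acceleration is the slope of the v-t graph on 5–8 s: (9 − -4)/(8 − 5) = 13/3 cm/s².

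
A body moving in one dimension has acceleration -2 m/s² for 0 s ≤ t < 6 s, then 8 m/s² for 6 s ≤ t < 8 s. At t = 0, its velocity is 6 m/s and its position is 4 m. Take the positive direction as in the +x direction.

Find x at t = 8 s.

On each constant-a segment, Δv = aΔt and Δx = v₀Δt + ½aΔt²; chain segment to segment.
0–6 s: v starts 6 m/s; Δx = 6·6 + ½·-2·6² = 0 m; v ends -6 m/s.
6–8 s: v starts -6 m/s; Δx = -6·2 + ½·8·2² = 4 m; v ends 10 m/s.
x(8) = 4 + Σ Δx = 8 m.

8 m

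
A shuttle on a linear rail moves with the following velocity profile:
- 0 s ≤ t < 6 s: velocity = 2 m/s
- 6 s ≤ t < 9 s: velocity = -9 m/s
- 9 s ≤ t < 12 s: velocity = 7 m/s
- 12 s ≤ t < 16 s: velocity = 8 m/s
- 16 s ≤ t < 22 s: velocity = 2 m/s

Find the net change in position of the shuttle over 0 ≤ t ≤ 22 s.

Net displacement equals the area under the velocity-time graph (areas below the axis count negative).
0–6 s: 2 × 6 = 12 m
6–9 s: -9 × 3 = -27 m
9–12 s: 7 × 3 = 21 m
12–16 s: 8 × 4 = 32 m
16–22 s: 2 × 6 = 12 m
Net displacement = 50 m

50 m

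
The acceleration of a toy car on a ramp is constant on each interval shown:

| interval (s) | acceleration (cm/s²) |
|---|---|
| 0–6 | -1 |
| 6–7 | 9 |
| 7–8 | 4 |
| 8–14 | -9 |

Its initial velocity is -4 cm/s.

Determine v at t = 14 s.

Δv equals the area under the a-t graph; then v = v₀ + Δv.
0–6 s: -1 × 6 = -6 cm/s
6–7 s: 9 × 1 = 9 cm/s
7–8 s: 4 × 1 = 4 cm/s
8–14 s: -9 × 6 = -54 cm/s
Δv = -47 cm/s, so v(14) = -4 + (-47) = -51 cm/s.

-51 cm/s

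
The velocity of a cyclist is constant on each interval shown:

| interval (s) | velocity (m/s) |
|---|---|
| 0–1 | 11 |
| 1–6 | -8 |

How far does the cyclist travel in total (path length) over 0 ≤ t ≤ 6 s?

51 m

Distance (not displacement) is the total path length: add the absolute areas under v-t.
0–1 s: |11| × 1 = 11 m
1–6 s: |-8| × 5 = 40 m
Total distance = 51 m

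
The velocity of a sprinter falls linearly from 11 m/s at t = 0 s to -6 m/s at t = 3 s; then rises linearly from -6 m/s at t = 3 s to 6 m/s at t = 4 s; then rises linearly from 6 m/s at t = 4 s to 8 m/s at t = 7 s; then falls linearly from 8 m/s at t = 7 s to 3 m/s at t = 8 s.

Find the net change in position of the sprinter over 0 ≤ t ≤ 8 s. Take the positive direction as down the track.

Displacement is the signed area under the v-t curve.
0–3 s: ½(11 + -6)(3) = 7.5 m
3–4 s: ½(-6 + 6)(1) = 0 m
4–7 s: ½(6 + 8)(3) = 21 m
7–8 s: ½(8 + 3)(1) = 5.5 m
Net displacement = 34 m

34 m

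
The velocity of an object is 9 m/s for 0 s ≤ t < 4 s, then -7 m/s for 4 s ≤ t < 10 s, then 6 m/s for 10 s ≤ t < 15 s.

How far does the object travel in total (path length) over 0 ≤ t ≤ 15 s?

Distance (not displacement) is the total path length: add the absolute areas under v-t.
0–4 s: |9| × 4 = 36 m
4–10 s: |-7| × 6 = 42 m
10–15 s: |6| × 5 = 30 m
Total distance = 108 m

108 m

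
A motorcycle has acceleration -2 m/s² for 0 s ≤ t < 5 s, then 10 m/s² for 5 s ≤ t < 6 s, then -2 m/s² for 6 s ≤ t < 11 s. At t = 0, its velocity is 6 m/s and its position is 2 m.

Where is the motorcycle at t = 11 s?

13 m

On each constant-a segment, Δv = aΔt and Δx = v₀Δt + ½aΔt²; chain segment to segment.
0–5 s: v starts 6 m/s; Δx = 6·5 + ½·-2·5² = 5 m; v ends -4 m/s.
5–6 s: v starts -4 m/s; Δx = -4·1 + ½·10·1² = 1 m; v ends 6 m/s.
6–11 s: v starts 6 m/s; Δx = 6·5 + ½·-2·5² = 5 m; v ends -4 m/s.
x(11) = 2 + Σ Δx = 13 m.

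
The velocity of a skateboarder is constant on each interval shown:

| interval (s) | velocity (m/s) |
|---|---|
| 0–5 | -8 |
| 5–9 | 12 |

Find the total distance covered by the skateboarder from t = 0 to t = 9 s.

Total distance travelled is ∫|v| dt — sum the magnitudes of each area piece.
0–5 s: |-8| × 5 = 40 m
5–9 s: |12| × 4 = 48 m
Total distance = 88 m

88 m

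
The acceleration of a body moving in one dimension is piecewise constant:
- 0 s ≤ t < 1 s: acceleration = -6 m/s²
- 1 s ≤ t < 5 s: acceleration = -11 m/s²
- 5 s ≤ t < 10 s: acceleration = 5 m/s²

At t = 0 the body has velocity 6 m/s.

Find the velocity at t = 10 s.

-19 m/s

Δv equals the area under the a-t graph; then v = v₀ + Δv.
0–1 s: -6 × 1 = -6 m/s
1–5 s: -11 × 4 = -44 m/s
5–10 s: 5 × 5 = 25 m/s
Δv = -25 m/s, so v(10) = 6 + (-25) = -19 m/s.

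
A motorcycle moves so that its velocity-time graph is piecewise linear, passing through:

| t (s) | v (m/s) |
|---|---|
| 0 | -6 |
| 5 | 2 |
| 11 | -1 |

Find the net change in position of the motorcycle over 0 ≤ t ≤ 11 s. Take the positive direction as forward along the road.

Net displacement equals the area under the velocity-time graph (areas below the axis count negative).
0–5 s: ½(-6 + 2)(5) = -10 m
5–11 s: ½(2 + -1)(6) = 3 m
Net displacement = -7 m

-7 m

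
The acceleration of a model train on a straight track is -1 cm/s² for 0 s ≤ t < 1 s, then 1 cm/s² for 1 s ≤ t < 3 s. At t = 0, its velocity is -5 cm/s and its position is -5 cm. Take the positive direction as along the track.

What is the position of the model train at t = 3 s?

-20.5 cm

On each constant-a segment, Δv = aΔt and Δx = v₀Δt + ½aΔt²; chain segment to segment.
0–1 s: v starts -5 cm/s; Δx = -5·1 + ½·-1·1² = -5.5 cm; v ends -6 cm/s.
1–3 s: v starts -6 cm/s; Δx = -6·2 + ½·1·2² = -10 cm; v ends -4 cm/s.
x(3) = -5 + Σ Δx = -20.5 cm.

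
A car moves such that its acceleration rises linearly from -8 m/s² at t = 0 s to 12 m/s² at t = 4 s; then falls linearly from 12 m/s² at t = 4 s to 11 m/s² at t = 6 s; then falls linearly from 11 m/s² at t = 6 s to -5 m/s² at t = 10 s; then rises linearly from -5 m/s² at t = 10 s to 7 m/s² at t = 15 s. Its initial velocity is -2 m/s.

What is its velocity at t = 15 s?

46 m/s

Δv equals the area under the a-t graph; then v = v₀ + Δv.
0–4 s: ½(-8 + 12)(4) = 8 m/s
4–6 s: ½(12 + 11)(2) = 23 m/s
6–10 s: ½(11 + -5)(4) = 12 m/s
10–15 s: ½(-5 + 7)(5) = 5 m/s
Δv = 48 m/s, so v(15) = -2 + (48) = 46 m/s.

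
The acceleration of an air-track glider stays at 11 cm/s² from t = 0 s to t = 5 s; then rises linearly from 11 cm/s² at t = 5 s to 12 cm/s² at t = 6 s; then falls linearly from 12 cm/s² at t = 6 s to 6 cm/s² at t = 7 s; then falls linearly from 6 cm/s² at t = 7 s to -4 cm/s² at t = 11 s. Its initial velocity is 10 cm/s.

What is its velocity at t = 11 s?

Δv equals the area under the a-t graph; then v = v₀ + Δv.
0–5 s: 11 × 5 = 55 cm/s
5–6 s: ½(11 + 12)(1) = 11.5 cm/s
6–7 s: ½(12 + 6)(1) = 9 cm/s
7–11 s: ½(6 + -4)(4) = 4 cm/s
Δv = 79.5 cm/s, so v(11) = 10 + (79.5) = 89.5 cm/s.

89.5 cm/s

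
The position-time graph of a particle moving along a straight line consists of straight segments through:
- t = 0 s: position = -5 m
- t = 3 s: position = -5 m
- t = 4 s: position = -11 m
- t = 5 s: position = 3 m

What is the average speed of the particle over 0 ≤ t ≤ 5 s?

4 m/s

Average speed = (total path length)/(elapsed time); on a piecewise-linear x-t graph the path length is Σ|Δx|.
0–3 s: |Δx| = |-5 − -5| = 0 m
3–4 s: |Δx| = |-11 − -5| = 6 m
4–5 s: |Δx| = |3 − -11| = 14 m
Total path = 20 m; average speed = 20/5 = 4 m/s.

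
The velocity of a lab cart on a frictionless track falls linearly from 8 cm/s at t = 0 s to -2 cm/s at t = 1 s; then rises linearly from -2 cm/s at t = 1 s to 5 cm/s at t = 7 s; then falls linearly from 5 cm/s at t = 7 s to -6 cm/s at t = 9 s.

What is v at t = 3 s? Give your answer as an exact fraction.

On 1–7 s the graph is linear from -2 to 5 cm/s: v(3) = -2 + (5 − -2)·(3 − 1)/(7 − 1) = 1/3 cm/s.

1/3 cm/s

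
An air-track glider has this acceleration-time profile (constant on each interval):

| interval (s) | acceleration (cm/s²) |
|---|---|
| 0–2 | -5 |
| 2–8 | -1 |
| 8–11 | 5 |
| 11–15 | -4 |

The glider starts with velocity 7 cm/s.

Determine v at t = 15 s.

-10 cm/s

Δv equals the area under the a-t graph; then v = v₀ + Δv.
0–2 s: -5 × 2 = -10 cm/s
2–8 s: -1 × 6 = -6 cm/s
8–11 s: 5 × 3 = 15 cm/s
11–15 s: -4 × 4 = -16 cm/s
Δv = -17 cm/s, so v(15) = 7 + (-17) = -10 cm/s.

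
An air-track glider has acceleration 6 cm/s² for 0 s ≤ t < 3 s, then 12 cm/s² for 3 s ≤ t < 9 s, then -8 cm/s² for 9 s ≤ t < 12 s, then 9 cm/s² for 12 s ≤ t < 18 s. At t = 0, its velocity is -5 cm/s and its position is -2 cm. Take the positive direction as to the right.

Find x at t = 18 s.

On each constant-a segment, Δv = aΔt and Δx = v₀Δt + ½aΔt²; chain segment to segment.
0–3 s: v starts -5 cm/s; Δx = -5·3 + ½·6·3² = 12 cm; v ends 13 cm/s.
3–9 s: v starts 13 cm/s; Δx = 13·6 + ½·12·6² = 294 cm; v ends 85 cm/s.
9–12 s: v starts 85 cm/s; Δx = 85·3 + ½·-8·3² = 219 cm; v ends 61 cm/s.
12–18 s: v starts 61 cm/s; Δx = 61·6 + ½·9·6² = 528 cm; v ends 115 cm/s.
x(18) = -2 + Σ Δx = 1051 cm.

1051 cm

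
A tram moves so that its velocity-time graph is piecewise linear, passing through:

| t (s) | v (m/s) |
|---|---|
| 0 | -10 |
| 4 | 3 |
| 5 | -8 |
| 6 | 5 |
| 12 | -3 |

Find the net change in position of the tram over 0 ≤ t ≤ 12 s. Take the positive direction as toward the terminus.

Net displacement equals the area under the velocity-time graph (areas below the axis count negative).
0–4 s: ½(-10 + 3)(4) = -14 m
4–5 s: ½(3 + -8)(1) = -2.5 m
5–6 s: ½(-8 + 5)(1) = -1.5 m
6–12 s: ½(5 + -3)(6) = 6 m
Net displacement = -12 m

-12 m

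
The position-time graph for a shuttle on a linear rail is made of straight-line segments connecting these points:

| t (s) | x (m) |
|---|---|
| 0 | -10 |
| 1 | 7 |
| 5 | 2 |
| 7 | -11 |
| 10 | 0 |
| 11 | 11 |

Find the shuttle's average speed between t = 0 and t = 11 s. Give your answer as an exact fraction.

57/11 m/s

Average speed = (total path length)/(elapsed time); on a piecewise-linear x-t graph the path length is Σ|Δx|.
0–1 s: |Δx| = |7 − -10| = 17 m
1–5 s: |Δx| = |2 − 7| = 5 m
5–7 s: |Δx| = |-11 − 2| = 13 m
7–10 s: |Δx| = |0 − -11| = 11 m
10–11 s: |Δx| = |11 − 0| = 11 m
Total path = 57 m; average speed = 57/11 = 57/11 m/s.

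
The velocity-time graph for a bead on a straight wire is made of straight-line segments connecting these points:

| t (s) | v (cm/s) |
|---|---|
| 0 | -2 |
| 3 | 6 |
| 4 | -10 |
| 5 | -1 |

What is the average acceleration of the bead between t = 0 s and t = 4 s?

Average acceleration = Δv/Δt = (-10 − -2)/(4 − 0) = -2 cm/s².

-2 cm/s²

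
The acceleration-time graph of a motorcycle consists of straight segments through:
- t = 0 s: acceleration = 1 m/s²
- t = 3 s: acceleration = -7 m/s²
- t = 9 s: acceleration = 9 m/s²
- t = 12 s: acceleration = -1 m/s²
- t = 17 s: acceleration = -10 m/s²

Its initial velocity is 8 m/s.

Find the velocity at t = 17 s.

-10.5 m/s

Δv equals the area under the a-t graph; then v = v₀ + Δv.
0–3 s: ½(1 + -7)(3) = -9 m/s
3–9 s: ½(-7 + 9)(6) = 6 m/s
9–12 s: ½(9 + -1)(3) = 12 m/s
12–17 s: ½(-1 + -10)(5) = -27.5 m/s
Δv = -18.5 m/s, so v(17) = 8 + (-18.5) = -10.5 m/s.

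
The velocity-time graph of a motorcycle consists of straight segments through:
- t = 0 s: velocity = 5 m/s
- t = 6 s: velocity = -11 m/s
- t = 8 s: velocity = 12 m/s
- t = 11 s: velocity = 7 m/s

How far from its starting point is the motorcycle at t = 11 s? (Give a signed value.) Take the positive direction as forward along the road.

11.5 m

Net displacement equals the area under the velocity-time graph (areas below the axis count negative).
0–6 s: ½(5 + -11)(6) = -18 m
6–8 s: ½(-11 + 12)(2) = 1 m
8–11 s: ½(12 + 7)(3) = 28.5 m
Net displacement = 11.5 m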